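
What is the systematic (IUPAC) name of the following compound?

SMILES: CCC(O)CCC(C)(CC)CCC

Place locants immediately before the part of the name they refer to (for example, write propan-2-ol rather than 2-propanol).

6-ethyl-6-methylnonan-3-ol

Counting along the main chain through the –OH group gives 9 carbons: the parent is nonane.
The principal characteristic group is an alcohol (–OH), named with the suffix -ol.
Number the chain so that numbering from this end puts the hydroxyl group at C-3 rather than C-7.
That gives the hydroxyl at C-3; an ethyl group at C-6; a methyl group at C-6.
The substituents are ordered alphabetically, ignoring any di-/tri- multipliers.
The name is 6-ethyl-6-methylnonan-3-ol.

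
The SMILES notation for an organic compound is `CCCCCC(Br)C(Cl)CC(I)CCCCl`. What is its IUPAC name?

7-bromo-1,6-dichloro-4-iodododecane

The parent chain contains 12 carbons (dodecane).
The numbering direction is chosen so that the substituent locant set {1,4,6,7} is lower than {6,7,9,12} at the first point of difference.
That gives a bromo group at C-7; chloro groups at C-1 and C-6; an iodo group at C-4.
The substituents are ordered alphabetically, ignoring any di-/tri- multipliers.
Putting it together: 7-bromo-1,6-dichloro-4-iodododecane.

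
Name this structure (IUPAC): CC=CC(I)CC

The longest carbon chain that includes the multiple bond has 6 carbons, so the parent hydride is hexane.
The chain contains a C=C double bond, so the unsaturation ending is -ene.
The numbering direction is chosen so that numbering from this end puts the double bond at C-2 rather than C-4.
That gives the double bond between C-2 and C-3; an iodo group at C-4.
Assembling the pieces gives 4-iodohex-2-ene.

4-iodohex-2-ene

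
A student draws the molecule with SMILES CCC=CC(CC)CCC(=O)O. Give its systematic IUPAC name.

Counting along the main chain through the –COOH group and the multiple bond gives 8 carbons: the parent is octane.
The highest-priority functional group is a carboxylic acid (terminal –COOH), so the name ends in -oic acid.
There is one C=C double bond, indicated by the ending -ene.
Choose the numbering such that the carboxylic acid carbon is C-1 by definition.
This places the double bond between C-5 and C-6; an ethyl group at C-4.
Putting it together: 4-ethyloct-5-enoic acid.

4-ethyloct-5-enoic acid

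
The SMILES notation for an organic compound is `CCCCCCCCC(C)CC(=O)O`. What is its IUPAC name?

3-methylundecanoic acid

Counting along the main chain through the –COOH group gives 11 carbons: the parent is undecane.
The principal characteristic group is a carboxylic acid (terminal –COOH), named with the suffix -oic acid.
Choose the numbering such that the carboxylic acid carbon is C-1 by definition.
That gives a methyl group at C-3.
Putting it together: 3-methylundecanoic acid.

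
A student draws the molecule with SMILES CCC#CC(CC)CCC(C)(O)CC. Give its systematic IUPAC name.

6-ethyl-3-methyldec-7-yn-3-ol

Counting along the main chain through the –OH group and the multiple bond gives 10 carbons: the parent is decane.
An alcohol (–OH) is the principal characteristic group, giving the suffix -ol.
There is one C≡C triple bond, indicated by the ending -yne.
The numbering direction is chosen so that numbering from this end puts the hydroxyl group at C-3 rather than C-8.
That gives the hydroxyl at C-3; the triple bond between C-7 and C-8; an ethyl group at C-6; a methyl group at C-3.
Prefixes are listed alphabetically: ethyl, methyl.
The name is 6-ethyl-3-methyldec-7-yn-3-ol.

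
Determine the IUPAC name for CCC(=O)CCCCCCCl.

Counting along the main chain through the carbonyl gives 9 carbons: the parent is nonane.
The highest-priority functional group is a ketone (C=O on an internal carbon), so the name ends in -one.
Choose the numbering such that numbering from this end puts the carbonyl group at C-3 rather than C-7.
This places the carbonyl at C-3; a chloro group at C-9.
Assembling the pieces gives 9-chlorononan-3-one.

9-chlorononan-3-one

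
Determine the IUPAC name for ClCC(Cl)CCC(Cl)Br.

1-bromo-1,4,5-trichloropentane

The longest continuous carbon chain has 5 atoms, so the parent hydride is pentane.
Choose the numbering such that the substituent locant set {1,1,4,5} is lower than {1,2,5,5} at the first point of difference.
That gives a bromo group at C-1; chloro groups at C-1 and C-4 and C-5.
Substituent prefixes are cited in alphabetical order (multiplying prefixes like di-/tri- are ignored for ordering).
Putting it together: 1-bromo-1,4,5-trichloropentane.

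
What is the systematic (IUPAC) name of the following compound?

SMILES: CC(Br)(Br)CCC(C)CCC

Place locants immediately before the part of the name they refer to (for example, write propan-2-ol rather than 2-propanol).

The longest continuous carbon chain has 8 atoms, so the parent hydride is octane.
Choose the numbering such that the substituent locant set {2,2,5} is lower than {4,7,7} at the first point of difference.
With this numbering: two bromo groups at C-2; a methyl group at C-5.
The substituents are ordered alphabetically, ignoring any di-/tri- multipliers.
The name is 2,2-dibromo-5-methyloctane.

2,2-dibromo-5-methyloctane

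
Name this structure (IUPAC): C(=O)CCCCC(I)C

The longest chain bearing the –CHO group is 7 carbons long (heptane).
An aldehyde (terminal –CHO) is the principal characteristic group, giving the suffix -al.
The numbering direction is chosen so that the aldehyde carbon is C-1 by definition.
That gives an iodo group at C-6.
Putting it together: 6-iodoheptanal.

6-iodoheptanal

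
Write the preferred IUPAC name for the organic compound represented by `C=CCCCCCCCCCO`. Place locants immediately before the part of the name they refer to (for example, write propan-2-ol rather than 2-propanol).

undec-10-en-1-ol

Counting along the main chain through the –OH group and the multiple bond gives 11 carbons: the parent is undecane.
An alcohol (–OH) is the principal characteristic group, giving the suffix -ol.
A C=C double bond in the chain gives the infix -ene-.
Choose the numbering such that numbering from this end puts the hydroxyl group at C-1 rather than C-11.
This places the hydroxyl at C-1; the double bond between C-10 and C-11.
The name is undec-10-en-1-ol.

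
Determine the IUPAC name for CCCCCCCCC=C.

dec-1-ene

Counting along the main chain through the multiple bond gives 10 carbons: the parent is decane.
The chain contains a C=C double bond, so the unsaturation ending is -ene.
Choose the numbering such that numbering from this end puts the double bond at C-1 rather than C-9.
With this numbering: the double bond between C-1 and C-2.
The name is dec-1-ene.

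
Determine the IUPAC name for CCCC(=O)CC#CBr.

1-bromohept-1-yn-4-one

The longest chain bearing the carbonyl and the multiple bond is 7 carbons long (heptane).
The highest-priority functional group is a ketone (C=O on an internal carbon), so the name ends in -one.
The chain contains a C≡C triple bond, so the unsaturation ending is -yne.
The numbering direction is chosen so that numbering from this end puts the triple bond at C-1 rather than C-6.
This places the carbonyl at C-4; the triple bond between C-1 and C-2; a bromo group at C-1.
Assembling the pieces gives 1-bromohept-1-yn-4-one.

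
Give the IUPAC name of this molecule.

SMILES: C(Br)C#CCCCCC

1-bromooct-2-yne

The longest chain bearing the multiple bond is 8 carbons long (octane).
A C≡C triple bond in the chain gives the infix -yne-.
Choose the numbering such that numbering from this end puts the triple bond at C-2 rather than C-6.
With this numbering: the triple bond between C-2 and C-3; a bromo group at C-1.
Assembling the pieces gives 1-bromooct-2-yne.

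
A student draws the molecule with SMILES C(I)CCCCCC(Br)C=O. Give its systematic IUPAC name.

The longest chain bearing the –CHO group is 8 carbons long (octane).
The principal characteristic group is an aldehyde (terminal –CHO), named with the suffix -al.
The numbering direction is chosen so that the aldehyde carbon is C-1 by definition.
With this numbering: a bromo group at C-2; an iodo group at C-8.
Substituent prefixes are cited in alphabetical order (multiplying prefixes like di-/tri- are ignored for ordering).
Putting it together: 2-bromo-8-iodooctanal.

2-bromo-8-iodooctanal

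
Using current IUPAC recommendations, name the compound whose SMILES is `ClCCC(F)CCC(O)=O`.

The longest carbon chain that includes the –COOH group has 6 carbons, so the parent hydride is hexane.
The highest-priority functional group is a carboxylic acid (terminal –COOH), so the name ends in -oic acid.
Choose the numbering such that the carboxylic acid carbon is C-1 by definition.
With this numbering: a chloro group at C-6; a fluoro group at C-4.
Substituent prefixes are cited in alphabetical order (multiplying prefixes like di-/tri- are ignored for ordering).
Putting it together: 6-chloro-4-fluorohexanoic acid.

6-chloro-4-fluorohexanoic acid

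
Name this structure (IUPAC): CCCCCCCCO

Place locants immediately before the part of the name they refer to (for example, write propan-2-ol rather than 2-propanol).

octan-1-ol

The longest chain bearing the –OH group is 8 carbons long (octane).
An alcohol (–OH) is the principal characteristic group, giving the suffix -ol.
The numbering direction is chosen so that numbering from this end puts the hydroxyl group at C-1 rather than C-8.
This places the hydroxyl at C-1.
Putting it together: octan-1-ol.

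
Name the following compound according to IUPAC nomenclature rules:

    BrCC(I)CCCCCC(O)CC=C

The longest chain bearing the –OH group and the multiple bond is 11 carbons long (undecane).
An alcohol (–OH) is the principal characteristic group, giving the suffix -ol.
There is one C=C double bond, indicated by the ending -ene.
The numbering direction is chosen so that numbering from this end puts the hydroxyl group at C-4 rather than C-8.
With this numbering: the hydroxyl at C-4; the double bond between C-1 and C-2; a bromo group at C-11; an iodo group at C-10.
Prefixes are listed alphabetically: bromo, iodo.
The name is 11-bromo-10-iodoundec-1-en-4-ol.

11-bromo-10-iodoundec-1-en-4-ol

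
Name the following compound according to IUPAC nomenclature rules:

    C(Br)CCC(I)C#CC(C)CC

9-bromo-6-iodo-3-methylnon-4-yne

Counting along the main chain through the multiple bond gives 9 carbons: the parent is nonane.
The chain contains a C≡C triple bond, so the unsaturation ending is -yne.
Number the chain so that numbering from this end puts the triple bond at C-4 rather than C-5.
That gives the triple bond between C-4 and C-5; a bromo group at C-9; an iodo group at C-6; a methyl group at C-3.
The substituents are ordered alphabetically, ignoring any di-/tri- multipliers.
Assembling the pieces gives 9-bromo-6-iodo-3-methylnon-4-yne.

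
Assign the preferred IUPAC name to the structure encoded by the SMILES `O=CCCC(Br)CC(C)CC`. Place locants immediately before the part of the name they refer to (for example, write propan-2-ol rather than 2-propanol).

4-bromo-6-methyloctanal

Counting along the main chain through the –CHO group gives 8 carbons: the parent is octane.
The principal characteristic group is an aldehyde (terminal –CHO), named with the suffix -al.
Choose the numbering such that the aldehyde carbon is C-1 by definition.
This places a bromo group at C-4; a methyl group at C-6.
Substituent prefixes are cited in alphabetical order (multiplying prefixes like di-/tri- are ignored for ordering).
The name is 4-bromo-6-methyloctanal.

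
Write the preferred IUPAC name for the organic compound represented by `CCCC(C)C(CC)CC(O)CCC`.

The longest carbon chain that includes the –OH group has 10 carbons, so the parent hydride is decane.
The highest-priority functional group is an alcohol (–OH), so the name ends in -ol.
Choose the numbering such that numbering from this end puts the hydroxyl group at C-4 rather than C-7.
That gives the hydroxyl at C-4; an ethyl group at C-6; a methyl group at C-7.
The substituents are ordered alphabetically, ignoring any di-/tri- multipliers.
Assembling the pieces gives 6-ethyl-7-methyldecan-4-ol.

6-ethyl-7-methyldecan-4-ol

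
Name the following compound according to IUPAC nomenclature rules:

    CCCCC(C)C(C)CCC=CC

6,7-dimethylundec-2-ene

Counting along the main chain through the multiple bond gives 11 carbons: the parent is undecane.
The chain contains a C=C double bond, so the unsaturation ending is -ene.
Choose the numbering such that numbering from this end puts the double bond at C-2 rather than C-9.
That gives the double bond between C-2 and C-3; methyl groups at C-6 and C-7.
Assembling the pieces gives 6,7-dimethylundec-2-ene.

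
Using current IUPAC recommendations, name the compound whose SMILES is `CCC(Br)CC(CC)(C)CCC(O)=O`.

Counting along the main chain through the –COOH group gives 8 carbons: the parent is octane.
The highest-priority functional group is a carboxylic acid (terminal –COOH), so the name ends in -oic acid.
Number the chain so that the carboxylic acid carbon is C-1 by definition.
This places a bromo group at C-6; an ethyl group at C-4; a methyl group at C-4.
Prefixes are listed alphabetically: bromo, ethyl, methyl.
The name is 6-bromo-4-ethyl-4-methyloctanoic acid.

6-bromo-4-ethyl-4-methyloctanoic acid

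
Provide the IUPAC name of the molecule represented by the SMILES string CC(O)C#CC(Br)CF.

5-bromo-6-fluorohex-3-yn-2-ol

The longest carbon chain that includes the –OH group and the multiple bond has 6 carbons, so the parent hydride is hexane.
The principal characteristic group is an alcohol (–OH), named with the suffix -ol.
A C≡C triple bond in the chain gives the infix -yne-.
Choose the numbering such that numbering from this end puts the hydroxyl group at C-2 rather than C-5.
This places the hydroxyl at C-2; the triple bond between C-3 and C-4; a bromo group at C-5; a fluoro group at C-6.
The substituents are ordered alphabetically, ignoring any di-/tri- multipliers.
Assembling the pieces gives 5-bromo-6-fluorohex-3-yn-2-ol.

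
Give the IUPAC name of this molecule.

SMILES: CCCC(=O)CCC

The longest carbon chain that includes the carbonyl has 7 carbons, so the parent hydride is heptane.
A ketone (C=O on an internal carbon) is the principal characteristic group, giving the suffix -one.
Numbering from either end gives identical locants here.
With this numbering: the carbonyl at C-4.
Putting it together: heptan-4-one.

heptan-4-one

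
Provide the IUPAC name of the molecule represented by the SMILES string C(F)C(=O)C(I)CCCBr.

6-bromo-1-fluoro-3-iodohexan-2-one

Counting along the main chain through the carbonyl gives 6 carbons: the parent is hexane.
The highest-priority functional group is a ketone (C=O on an internal carbon), so the name ends in -one.
Number the chain so that numbering from this end puts the carbonyl group at C-2 rather than C-5.
This places the carbonyl at C-2; a bromo group at C-6; a fluoro group at C-1; an iodo group at C-3.
Prefixes are listed alphabetically: bromo, fluoro, iodo.
The name is 6-bromo-1-fluoro-3-iodohexan-2-one.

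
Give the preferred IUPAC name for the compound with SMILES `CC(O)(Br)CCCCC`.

2-bromoheptan-2-ol

The longest carbon chain that includes the –OH group has 7 carbons, so the parent hydride is heptane.
An alcohol (–OH) is the principal characteristic group, giving the suffix -ol.
The numbering direction is chosen so that numbering from this end puts the hydroxyl group at C-2 rather than C-6.
That gives the hydroxyl at C-2; a bromo group at C-2.
Assembling the pieces gives 2-bromoheptan-2-ol.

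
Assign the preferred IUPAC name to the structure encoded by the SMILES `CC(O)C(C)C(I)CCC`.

The longest chain bearing the –OH group is 7 carbons long (heptane).
The principal characteristic group is an alcohol (–OH), named with the suffix -ol.
Number the chain so that numbering from this end puts the hydroxyl group at C-2 rather than C-6.
That gives the hydroxyl at C-2; an iodo group at C-4; a methyl group at C-3.
Prefixes are listed alphabetically: iodo, methyl.
The name is 4-iodo-3-methylheptan-2-ol.

4-iodo-3-methylheptan-2-ol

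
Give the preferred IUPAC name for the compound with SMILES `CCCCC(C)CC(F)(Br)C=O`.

2-bromo-2-fluoro-4-methyloctanal

Counting along the main chain through the –CHO group gives 8 carbons: the parent is octane.
An aldehyde (terminal –CHO) is the principal characteristic group, giving the suffix -al.
Choose the numbering such that the aldehyde carbon is C-1 by definition.
This places a bromo group at C-2; a fluoro group at C-2; a methyl group at C-4.
Substituent prefixes are cited in alphabetical order (multiplying prefixes like di-/tri- are ignored for ordering).
The name is 2-bromo-2-fluoro-4-methyloctanal.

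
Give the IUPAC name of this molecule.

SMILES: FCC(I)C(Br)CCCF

3-bromo-1,6-difluoro-2-iodohexane

The longest continuous carbon chain has 6 atoms, so the parent hydride is hexane.
Choose the numbering such that the substituent locant set {1,2,3,6} is lower than {1,4,5,6} at the first point of difference.
With this numbering: a bromo group at C-3; fluoro groups at C-1 and C-6; an iodo group at C-2.
The substituents are ordered alphabetically, ignoring any di-/tri- multipliers.
The name is 3-bromo-1,6-difluoro-2-iodohexane.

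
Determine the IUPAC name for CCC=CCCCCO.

The longest carbon chain that includes the –OH group and the multiple bond has 8 carbons, so the parent hydride is octane.
The principal characteristic group is an alcohol (–OH), named with the suffix -ol.
The chain contains a C=C double bond, so the unsaturation ending is -ene.
Number the chain so that numbering from this end puts the hydroxyl group at C-1 rather than C-8.
That gives the hydroxyl at C-1; the double bond between C-5 and C-6.
The name is oct-5-en-1-ol.

oct-5-en-1-ol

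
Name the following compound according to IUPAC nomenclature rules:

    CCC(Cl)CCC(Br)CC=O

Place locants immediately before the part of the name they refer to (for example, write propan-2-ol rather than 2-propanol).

3-bromo-6-chlorooctanal

The longest chain bearing the –CHO group is 8 carbons long (octane).
The highest-priority functional group is an aldehyde (terminal –CHO), so the name ends in -al.
Number the chain so that the aldehyde carbon is C-1 by definition.
With this numbering: a bromo group at C-3; a chloro group at C-6.
Prefixes are listed alphabetically: bromo, chloro.
Putting it together: 3-bromo-6-chlorooctanal.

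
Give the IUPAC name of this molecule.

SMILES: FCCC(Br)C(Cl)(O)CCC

3-bromo-4-chloro-1-fluoroheptan-4-ol

The longest chain bearing the –OH group is 7 carbons long (heptane).
The principal characteristic group is an alcohol (–OH), named with the suffix -ol.
Number the chain so that the substituent locant set {1,3,4} is lower than {4,5,7} at the first point of difference.
With this numbering: the hydroxyl at C-4; a bromo group at C-3; a chloro group at C-4; a fluoro group at C-1.
The substituents are ordered alphabetically, ignoring any di-/tri- multipliers.
Putting it together: 3-bromo-4-chloro-1-fluoroheptan-4-ol.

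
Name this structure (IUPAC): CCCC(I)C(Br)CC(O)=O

The longest carbon chain that includes the –COOH group has 7 carbons, so the parent hydride is heptane.
The highest-priority functional group is a carboxylic acid (terminal –COOH), so the name ends in -oic acid.
The numbering direction is chosen so that the carboxylic acid carbon is C-1 by definition.
With this numbering: a bromo group at C-3; an iodo group at C-4.
The substituents are ordered alphabetically, ignoring any di-/tri- multipliers.
Assembling the pieces gives 3-bromo-4-iodoheptanoic acid.

3-bromo-4-iodoheptanoic acid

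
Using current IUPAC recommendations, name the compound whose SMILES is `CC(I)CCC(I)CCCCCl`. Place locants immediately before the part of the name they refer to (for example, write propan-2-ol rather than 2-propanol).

1-chloro-5,8-diiodononane

The parent chain contains 9 carbons (nonane).
The numbering direction is chosen so that the substituent locant set {1,5,8} is lower than {2,5,9} at the first point of difference.
That gives a chloro group at C-1; iodo groups at C-5 and C-8.
The substituents are ordered alphabetically, ignoring any di-/tri- multipliers.
Putting it together: 1-chloro-5,8-diiodononane.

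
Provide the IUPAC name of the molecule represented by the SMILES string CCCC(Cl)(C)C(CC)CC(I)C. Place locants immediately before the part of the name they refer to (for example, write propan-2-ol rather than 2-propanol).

5-chloro-4-ethyl-2-iodo-5-methyloctane

The parent chain contains 8 carbons (octane).
Number the chain so that the substituent locant set {2,4,5,5} is lower than {4,4,5,7} at the first point of difference.
This places a chloro group at C-5; an ethyl group at C-4; an iodo group at C-2; a methyl group at C-5.
Prefixes are listed alphabetically: chloro, ethyl, iodo, methyl.
The name is 5-chloro-4-ethyl-2-iodo-5-methyloctane.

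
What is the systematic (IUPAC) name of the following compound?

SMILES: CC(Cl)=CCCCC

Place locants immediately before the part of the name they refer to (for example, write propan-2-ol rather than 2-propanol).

Counting along the main chain through the multiple bond gives 7 carbons: the parent is heptane.
The chain contains a C=C double bond, so the unsaturation ending is -ene.
The numbering direction is chosen so that numbering from this end puts the double bond at C-2 rather than C-5.
This places the double bond between C-2 and C-3; a chloro group at C-2.
Assembling the pieces gives 2-chlorohept-2-ene.

2-chlorohept-2-ene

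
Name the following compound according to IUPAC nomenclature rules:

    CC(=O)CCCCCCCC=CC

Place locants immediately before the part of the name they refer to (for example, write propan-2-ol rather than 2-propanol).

dodec-10-en-2-one

The longest chain bearing the carbonyl and the multiple bond is 12 carbons long (dodecane).
The highest-priority functional group is a ketone (C=O on an internal carbon), so the name ends in -one.
There is one C=C double bond, indicated by the ending -ene.
The numbering direction is chosen so that numbering from this end puts the carbonyl group at C-2 rather than C-11.
This places the carbonyl at C-2; the double bond between C-10 and C-11.
The name is dodec-10-en-2-one.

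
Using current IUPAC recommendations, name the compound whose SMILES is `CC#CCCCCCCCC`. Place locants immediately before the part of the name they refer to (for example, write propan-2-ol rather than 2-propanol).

undec-2-yne

The longest chain bearing the multiple bond is 11 carbons long (undecane).
There is one C≡C triple bond, indicated by the ending -yne.
Number the chain so that numbering from this end puts the triple bond at C-2 rather than C-9.
This places the triple bond between C-2 and C-3.
The name is undec-2-yne.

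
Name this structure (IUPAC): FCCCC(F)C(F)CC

1,4,5-trifluoroheptane

The longest continuous carbon chain has 7 atoms, so the parent hydride is heptane.
Number the chain so that the substituent locant set {1,4,5} is lower than {3,4,7} at the first point of difference.
That gives fluoro groups at C-1 and C-4 and C-5.
The name is 1,4,5-trifluoroheptane.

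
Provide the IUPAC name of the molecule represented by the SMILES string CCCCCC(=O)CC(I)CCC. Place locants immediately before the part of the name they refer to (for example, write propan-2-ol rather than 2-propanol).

4-iodoundecan-6-one

The longest chain bearing the carbonyl is 11 carbons long (undecane).
A ketone (C=O on an internal carbon) is the principal characteristic group, giving the suffix -one.
Choose the numbering such that the substituent locant set {4} is lower than {8} at the first point of difference.
That gives the carbonyl at C-6; an iodo group at C-4.
Assembling the pieces gives 4-iodoundecan-6-one.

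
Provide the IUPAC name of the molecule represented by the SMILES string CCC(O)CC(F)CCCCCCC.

Counting along the main chain through the –OH group gives 12 carbons: the parent is dodecane.
The principal characteristic group is an alcohol (–OH), named with the suffix -ol.
Number the chain so that numbering from this end puts the hydroxyl group at C-3 rather than C-10.
This places the hydroxyl at C-3; a fluoro group at C-5.
Putting it together: 5-fluorododecan-3-ol.

5-fluorododecan-3-ol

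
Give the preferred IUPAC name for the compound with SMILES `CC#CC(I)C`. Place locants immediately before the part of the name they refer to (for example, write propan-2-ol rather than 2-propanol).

The longest carbon chain that includes the multiple bond has 5 carbons, so the parent hydride is pentane.
A C≡C triple bond in the chain gives the infix -yne-.
Number the chain so that numbering from this end puts the triple bond at C-2 rather than C-3.
This places the triple bond between C-2 and C-3; an iodo group at C-4.
Putting it together: 4-iodopent-2-yne.

4-iodopent-2-yne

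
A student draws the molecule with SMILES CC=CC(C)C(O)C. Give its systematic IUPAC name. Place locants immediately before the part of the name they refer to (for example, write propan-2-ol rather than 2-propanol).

The longest chain bearing the –OH group and the multiple bond is 6 carbons long (hexane).
An alcohol (–OH) is the principal characteristic group, giving the suffix -ol.
The chain contains a C=C double bond, so the unsaturation ending is -ene.
Choose the numbering such that numbering from this end puts the hydroxyl group at C-2 rather than C-5.
With this numbering: the hydroxyl at C-2; the double bond between C-4 and C-5; a methyl group at C-3.
Putting it together: 3-methylhex-4-en-2-ol.

3-methylhex-4-en-2-ol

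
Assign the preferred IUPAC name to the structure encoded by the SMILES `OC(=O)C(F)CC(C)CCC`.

2-fluoro-4-methylheptanoic acid

The longest chain bearing the –COOH group is 7 carbons long (heptane).
The principal characteristic group is a carboxylic acid (terminal –COOH), named with the suffix -oic acid.
The numbering direction is chosen so that the carboxylic acid carbon is C-1 by definition.
This places a fluoro group at C-2; a methyl group at C-4.
Prefixes are listed alphabetically: fluoro, methyl.
The name is 2-fluoro-4-methylheptanoic acid.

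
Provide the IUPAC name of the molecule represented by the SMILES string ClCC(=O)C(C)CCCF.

The longest carbon chain that includes the carbonyl has 6 carbons, so the parent hydride is hexane.
The principal characteristic group is a ketone (C=O on an internal carbon), named with the suffix -one.
Number the chain so that numbering from this end puts the carbonyl group at C-2 rather than C-5.
That gives the carbonyl at C-2; a chloro group at C-1; a fluoro group at C-6; a methyl group at C-3.
The substituents are ordered alphabetically, ignoring any di-/tri- multipliers.
Putting it together: 1-chloro-6-fluoro-3-methylhexan-2-one.

1-chloro-6-fluoro-3-methylhexan-2-one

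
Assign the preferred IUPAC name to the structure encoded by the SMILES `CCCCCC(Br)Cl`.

1-bromo-1-chlorohexane

The parent chain contains 6 carbons (hexane).
Choose the numbering such that the substituent locant set {1,1} is lower than {6,6} at the first point of difference.
This places a bromo group at C-1; a chloro group at C-1.
Prefixes are listed alphabetically: bromo, chloro.
The name is 1-bromo-1-chlorohexane.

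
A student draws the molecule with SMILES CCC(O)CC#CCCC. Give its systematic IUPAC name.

non-5-yn-3-ol

The longest chain bearing the –OH group and the multiple bond is 9 carbons long (nonane).
The highest-priority functional group is an alcohol (–OH), so the name ends in -ol.
A C≡C triple bond in the chain gives the infix -yne-.
Choose the numbering such that numbering from this end puts the hydroxyl group at C-3 rather than C-7.
This places the hydroxyl at C-3; the triple bond between C-5 and C-6.
The name is non-5-yn-3-ol.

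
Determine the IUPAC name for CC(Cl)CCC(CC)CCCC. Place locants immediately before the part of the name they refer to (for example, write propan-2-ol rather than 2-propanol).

2-chloro-5-ethylnonane

The parent chain contains 9 carbons (nonane).
The numbering direction is chosen so that the substituent locant set {2,5} is lower than {5,8} at the first point of difference.
This places a chloro group at C-2; an ethyl group at C-5.
Prefixes are listed alphabetically: chloro, ethyl.
Assembling the pieces gives 2-chloro-5-ethylnonane.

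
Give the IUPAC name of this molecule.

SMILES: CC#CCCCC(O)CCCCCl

The longest chain bearing the –OH group and the multiple bond is 11 carbons long (undecane).
An alcohol (–OH) is the principal characteristic group, giving the suffix -ol.
A C≡C triple bond in the chain gives the infix -yne-.
Number the chain so that numbering from this end puts the hydroxyl group at C-5 rather than C-7.
With this numbering: the hydroxyl at C-5; the triple bond between C-9 and C-10; a chloro group at C-1.
Assembling the pieces gives 1-chloroundec-9-yn-5-ol.

1-chloroundec-9-yn-5-ol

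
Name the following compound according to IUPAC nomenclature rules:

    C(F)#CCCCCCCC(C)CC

The longest chain bearing the multiple bond is 11 carbons long (undecane).
The chain contains a C≡C triple bond, so the unsaturation ending is -yne.
The numbering direction is chosen so that numbering from this end puts the triple bond at C-1 rather than C-10.
That gives the triple bond between C-1 and C-2; a fluoro group at C-1; a methyl group at C-9.
Substituent prefixes are cited in alphabetical order (multiplying prefixes like di-/tri- are ignored for ordering).
Putting it together: 1-fluoro-9-methylundec-1-yne.

1-fluoro-9-methylundec-1-yne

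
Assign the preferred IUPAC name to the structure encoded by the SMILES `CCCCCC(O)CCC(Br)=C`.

The longest carbon chain that includes the –OH group and the multiple bond has 10 carbons, so the parent hydride is decane.
An alcohol (–OH) is the principal characteristic group, giving the suffix -ol.
The chain contains a C=C double bond, so the unsaturation ending is -ene.
The numbering direction is chosen so that numbering from this end puts the hydroxyl group at C-5 rather than C-6.
That gives the hydroxyl at C-5; the double bond between C-1 and C-2; a bromo group at C-2.
The name is 2-bromodec-1-en-5-ol.

2-bromodec-1-en-5-ol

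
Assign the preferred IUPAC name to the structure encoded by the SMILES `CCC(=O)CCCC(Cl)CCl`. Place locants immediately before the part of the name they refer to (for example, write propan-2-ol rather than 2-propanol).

7,8-dichlorooctan-3-one

Counting along the main chain through the carbonyl gives 8 carbons: the parent is octane.
The principal characteristic group is a ketone (C=O on an internal carbon), named with the suffix -one.
The numbering direction is chosen so that numbering from this end puts the carbonyl group at C-3 rather than C-6.
That gives the carbonyl at C-3; chloro groups at C-7 and C-8.
The name is 7,8-dichlorooctan-3-one.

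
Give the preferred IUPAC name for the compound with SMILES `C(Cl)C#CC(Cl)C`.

1,4-dichloropent-2-yne

The longest chain bearing the multiple bond is 5 carbons long (pentane).
A C≡C triple bond in the chain gives the infix -yne-.
Number the chain so that numbering from this end puts the triple bond at C-2 rather than C-3.
With this numbering: the triple bond between C-2 and C-3; chloro groups at C-1 and C-4.
Putting it together: 1,4-dichloropent-2-yne.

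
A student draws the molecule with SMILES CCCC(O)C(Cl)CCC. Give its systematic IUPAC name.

Counting along the main chain through the –OH group gives 8 carbons: the parent is octane.
An alcohol (–OH) is the principal characteristic group, giving the suffix -ol.
The numbering direction is chosen so that numbering from this end puts the hydroxyl group at C-4 rather than C-5.
That gives the hydroxyl at C-4; a chloro group at C-5.
Assembling the pieces gives 5-chlorooctan-4-ol.

5-chlorooctan-4-ol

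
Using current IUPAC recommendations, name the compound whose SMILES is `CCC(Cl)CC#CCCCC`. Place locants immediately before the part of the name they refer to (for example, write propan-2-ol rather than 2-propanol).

The longest chain bearing the multiple bond is 10 carbons long (decane).
A C≡C triple bond in the chain gives the infix -yne-.
Choose the numbering such that the substituent locant set {3} is lower than {8} at the first point of difference.
This places the triple bond between C-5 and C-6; a chloro group at C-3.
The name is 3-chlorodec-5-yne.

3-chlorodec-5-yne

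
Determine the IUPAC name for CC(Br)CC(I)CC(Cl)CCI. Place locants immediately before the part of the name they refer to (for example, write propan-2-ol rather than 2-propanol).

The longest continuous carbon chain has 8 atoms, so the parent hydride is octane.
Number the chain so that the substituent locant set {1,3,5,7} is lower than {2,4,6,8} at the first point of difference.
This places a bromo group at C-7; a chloro group at C-3; iodo groups at C-1 and C-5.
Substituent prefixes are cited in alphabetical order (multiplying prefixes like di-/tri- are ignored for ordering).
Assembling the pieces gives 7-bromo-3-chloro-1,5-diiodooctane.

7-bromo-3-chloro-1,5-diiodooctane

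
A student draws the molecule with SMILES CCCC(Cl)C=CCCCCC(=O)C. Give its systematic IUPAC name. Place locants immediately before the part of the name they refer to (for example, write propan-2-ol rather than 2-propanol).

The longest carbon chain that includes the carbonyl and the multiple bond has 12 carbons, so the parent hydride is dodecane.
The highest-priority functional group is a ketone (C=O on an internal carbon), so the name ends in -one.
There is one C=C double bond, indicated by the ending -ene.
Choose the numbering such that numbering from this end puts the carbonyl group at C-2 rather than C-11.
With this numbering: the carbonyl at C-2; the double bond between C-7 and C-8; a chloro group at C-9.
The name is 9-chlorododec-7-en-2-one.

9-chlorododec-7-en-2-one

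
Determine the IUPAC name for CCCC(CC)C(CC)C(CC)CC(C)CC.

The longest carbon chain is 10 atoms: the parent is decane.
Choose the numbering such that the substituent locant set {3,5,6,7} is lower than {4,5,6,8} at the first point of difference.
With this numbering: ethyl groups at C-5 and C-6 and C-7; a methyl group at C-3.
Substituent prefixes are cited in alphabetical order (multiplying prefixes like di-/tri- are ignored for ordering).
Putting it together: 5,6,7-triethyl-3-methyldecane.

5,6,7-triethyl-3-methyldecane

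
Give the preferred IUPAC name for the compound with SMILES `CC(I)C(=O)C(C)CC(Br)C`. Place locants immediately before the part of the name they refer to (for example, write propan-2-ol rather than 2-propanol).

6-bromo-2-iodo-4-methylheptan-3-one

The longest chain bearing the carbonyl is 7 carbons long (heptane).
The principal characteristic group is a ketone (C=O on an internal carbon), named with the suffix -one.
The numbering direction is chosen so that numbering from this end puts the carbonyl group at C-3 rather than C-5.
This places the carbonyl at C-3; a bromo group at C-6; an iodo group at C-2; a methyl group at C-4.
The substituents are ordered alphabetically, ignoring any di-/tri- multipliers.
Assembling the pieces gives 6-bromo-2-iodo-4-methylheptan-3-one.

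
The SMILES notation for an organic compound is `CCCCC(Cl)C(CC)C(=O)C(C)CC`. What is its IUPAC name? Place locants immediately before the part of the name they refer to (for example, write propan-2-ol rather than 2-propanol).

The longest carbon chain that includes the carbonyl has 10 carbons, so the parent hydride is decane.
A ketone (C=O on an internal carbon) is the principal characteristic group, giving the suffix -one.
The numbering direction is chosen so that numbering from this end puts the carbonyl group at C-4 rather than C-7.
With this numbering: the carbonyl at C-4; a chloro group at C-6; an ethyl group at C-5; a methyl group at C-3.
Substituent prefixes are cited in alphabetical order (multiplying prefixes like di-/tri- are ignored for ordering).
Assembling the pieces gives 6-chloro-5-ethyl-3-methyldecan-4-one.

6-chloro-5-ethyl-3-methyldecan-4-one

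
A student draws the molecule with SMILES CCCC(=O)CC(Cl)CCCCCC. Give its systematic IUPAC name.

Counting along the main chain through the carbonyl gives 12 carbons: the parent is dodecane.
The highest-priority functional group is a ketone (C=O on an internal carbon), so the name ends in -one.
Number the chain so that numbering from this end puts the carbonyl group at C-4 rather than C-9.
That gives the carbonyl at C-4; a chloro group at C-6.
Putting it together: 6-chlorododecan-4-one.

6-chlorododecan-4-one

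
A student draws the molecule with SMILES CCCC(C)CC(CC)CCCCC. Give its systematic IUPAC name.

The longest continuous carbon chain has 11 atoms, so the parent hydride is undecane.
The numbering direction is chosen so that the substituent locant set {4,6} is lower than {6,8} at the first point of difference.
That gives an ethyl group at C-6; a methyl group at C-4.
Prefixes are listed alphabetically: ethyl, methyl.
Putting it together: 6-ethyl-4-methylundecane.

6-ethyl-4-methylundecane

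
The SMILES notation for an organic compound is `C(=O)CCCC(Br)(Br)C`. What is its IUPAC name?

The longest carbon chain that includes the –CHO group has 6 carbons, so the parent hydride is hexane.
The highest-priority functional group is an aldehyde (terminal –CHO), so the name ends in -al.
Number the chain so that the aldehyde carbon is C-1 by definition.
That gives two bromo groups at C-5.
Assembling the pieces gives 5,5-dibromohexanal.

5,5-dibromohexanal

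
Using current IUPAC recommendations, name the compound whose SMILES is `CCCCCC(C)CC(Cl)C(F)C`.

The longest continuous carbon chain has 10 atoms, so the parent hydride is decane.
Choose the numbering such that the substituent locant set {2,3,5} is lower than {6,8,9} at the first point of difference.
This places a chloro group at C-3; a fluoro group at C-2; a methyl group at C-5.
The substituents are ordered alphabetically, ignoring any di-/tri- multipliers.
Assembling the pieces gives 3-chloro-2-fluoro-5-methyldecane.

3-chloro-2-fluoro-5-methyldecane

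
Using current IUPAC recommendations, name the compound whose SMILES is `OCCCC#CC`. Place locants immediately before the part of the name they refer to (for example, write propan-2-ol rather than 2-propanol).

hex-4-yn-1-ol

The longest carbon chain that includes the –OH group and the multiple bond has 6 carbons, so the parent hydride is hexane.
An alcohol (–OH) is the principal characteristic group, giving the suffix -ol.
A C≡C triple bond in the chain gives the infix -yne-.
Choose the numbering such that numbering from this end puts the hydroxyl group at C-1 rather than C-6.
This places the hydroxyl at C-1; the triple bond between C-4 and C-5.
Putting it together: hex-4-yn-1-ol.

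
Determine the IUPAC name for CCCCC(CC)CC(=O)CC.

5-ethylnonan-3-one

The longest carbon chain that includes the carbonyl has 9 carbons, so the parent hydride is nonane.
The highest-priority functional group is a ketone (C=O on an internal carbon), so the name ends in -one.
Number the chain so that numbering from this end puts the carbonyl group at C-3 rather than C-7.
With this numbering: the carbonyl at C-3; an ethyl group at C-5.
The name is 5-ethylnonan-3-one.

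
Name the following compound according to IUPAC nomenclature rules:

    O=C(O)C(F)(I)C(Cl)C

Counting along the main chain through the –COOH group gives 4 carbons: the parent is butane.
A carboxylic acid (terminal –COOH) is the principal characteristic group, giving the suffix -oic acid.
Choose the numbering such that the carboxylic acid carbon is C-1 by definition.
With this numbering: a chloro group at C-3; a fluoro group at C-2; an iodo group at C-2.
Substituent prefixes are cited in alphabetical order (multiplying prefixes like di-/tri- are ignored for ordering).
The name is 3-chloro-2-fluoro-2-iodobutanoic acid.

3-chloro-2-fluoro-2-iodobutanoic acid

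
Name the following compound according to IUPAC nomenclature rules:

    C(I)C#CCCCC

1-iodohept-2-yne

The longest chain bearing the multiple bond is 7 carbons long (heptane).
There is one C≡C triple bond, indicated by the ending -yne.
Choose the numbering such that numbering from this end puts the triple bond at C-2 rather than C-5.
This places the triple bond between C-2 and C-3; an iodo group at C-1.
Putting it together: 1-iodohept-2-yne.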